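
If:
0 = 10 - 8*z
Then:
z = 5/4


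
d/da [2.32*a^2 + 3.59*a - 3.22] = 4.64*a + 3.59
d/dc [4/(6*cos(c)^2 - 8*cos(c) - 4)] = 4*(3*cos(c) - 2)*sin(c)/(-3*cos(c)^2 + 4*cos(c) + 2)^2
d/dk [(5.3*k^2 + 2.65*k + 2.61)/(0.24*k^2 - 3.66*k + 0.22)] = (-20.034*k^2 + 1.0792*k + 10.1356)/(0.0576*k^4 - 1.7568*k^3 + 13.5012*k^2 - 1.6104*k + 0.0484)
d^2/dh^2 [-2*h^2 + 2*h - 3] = -4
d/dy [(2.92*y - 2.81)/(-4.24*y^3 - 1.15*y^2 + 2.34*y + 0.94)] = (24.7616*y^3 - 32.3852*y^2 - 6.463*y + 9.3202)/(17.9776*y^6 + 9.752*y^5 - 18.5207*y^4 - 13.3532*y^3 + 3.3136*y^2 + 4.3992*y + 0.8836)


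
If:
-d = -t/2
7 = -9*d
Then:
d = -7/9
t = -14/9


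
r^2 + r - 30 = (r - 5)*(r + 6)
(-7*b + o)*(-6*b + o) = 42*b^2 - 13*b*o + o^2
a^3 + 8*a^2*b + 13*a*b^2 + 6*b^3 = (a + b)^2*(a + 6*b)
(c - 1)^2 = c^2 - 2*c + 1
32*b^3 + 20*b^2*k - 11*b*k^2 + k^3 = (-8*b + k)*(-4*b + k)*(b + k)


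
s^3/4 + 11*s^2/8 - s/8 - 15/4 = (s/4 + 1/2)*(s - 3/2)*(s + 5)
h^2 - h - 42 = (h - 7)*(h + 6)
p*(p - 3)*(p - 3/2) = p^3 - 9*p^2/2 + 9*p/2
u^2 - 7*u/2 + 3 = (u - 2)*(u - 3/2)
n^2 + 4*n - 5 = (n - 1)*(n + 5)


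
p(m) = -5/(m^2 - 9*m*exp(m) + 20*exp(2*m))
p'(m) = -5*(9*m*exp(m) - 2*m - 40*exp(2*m) + 9*exp(m))/(m^2 - 9*m*exp(m) + 20*exp(2*m))^2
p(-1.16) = -0.76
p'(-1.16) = 0.24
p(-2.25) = -0.67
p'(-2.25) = -0.26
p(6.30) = -0.00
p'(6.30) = 0.00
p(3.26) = -0.00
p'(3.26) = 0.00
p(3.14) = -0.00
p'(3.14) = 0.00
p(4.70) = -0.00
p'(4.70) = 0.00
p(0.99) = -0.04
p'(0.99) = 0.08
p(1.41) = -0.02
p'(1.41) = 0.04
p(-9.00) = -0.06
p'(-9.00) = -0.01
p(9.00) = 0.00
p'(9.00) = 0.00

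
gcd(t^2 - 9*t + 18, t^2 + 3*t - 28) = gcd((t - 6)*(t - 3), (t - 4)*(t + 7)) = 1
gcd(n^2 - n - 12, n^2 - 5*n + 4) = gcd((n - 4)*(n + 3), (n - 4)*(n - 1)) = n - 4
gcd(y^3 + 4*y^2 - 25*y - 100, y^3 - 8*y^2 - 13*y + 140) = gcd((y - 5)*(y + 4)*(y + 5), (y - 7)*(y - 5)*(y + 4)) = y^2 - y - 20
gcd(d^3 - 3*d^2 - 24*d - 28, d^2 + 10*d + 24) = 1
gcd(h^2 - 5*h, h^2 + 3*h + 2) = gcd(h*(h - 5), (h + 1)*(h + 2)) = 1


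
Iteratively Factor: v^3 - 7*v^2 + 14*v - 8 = (v - 2)*(v^2 - 5*v + 4) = (v - 2)*(v - 1)*(v - 4)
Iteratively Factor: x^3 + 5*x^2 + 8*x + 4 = (x + 2)*(x^2 + 3*x + 2) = (x + 2)^2*(x + 1)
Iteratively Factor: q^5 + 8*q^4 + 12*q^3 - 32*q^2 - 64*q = (q)*(q^4 + 8*q^3 + 12*q^2 - 32*q - 64) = q*(q + 2)*(q^3 + 6*q^2 - 32) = q*(q + 2)*(q + 4)*(q^2 + 2*q - 8) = q*(q - 2)*(q + 2)*(q + 4)*(q + 4)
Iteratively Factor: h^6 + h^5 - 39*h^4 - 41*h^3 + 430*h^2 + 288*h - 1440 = (h - 3)*(h^5 + 4*h^4 - 27*h^3 - 122*h^2 + 64*h + 480) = (h - 3)*(h + 4)*(h^4 - 27*h^2 - 14*h + 120) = (h - 5)*(h - 3)*(h + 4)*(h^3 + 5*h^2 - 2*h - 24) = (h - 5)*(h - 3)*(h + 3)*(h + 4)*(h^2 + 2*h - 8) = (h - 5)*(h - 3)*(h + 3)*(h + 4)^2*(h - 2)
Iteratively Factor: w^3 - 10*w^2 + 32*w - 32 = (w - 2)*(w^2 - 8*w + 16) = (w - 4)*(w - 2)*(w - 4)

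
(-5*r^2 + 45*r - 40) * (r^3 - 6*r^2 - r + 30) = -5*r^5 + 75*r^4 - 305*r^3 + 45*r^2 + 1390*r - 1200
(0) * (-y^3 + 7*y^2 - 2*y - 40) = 0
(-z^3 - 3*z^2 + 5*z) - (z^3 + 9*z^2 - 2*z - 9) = -2*z^3 - 12*z^2 + 7*z + 9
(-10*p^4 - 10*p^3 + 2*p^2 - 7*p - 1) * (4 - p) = 10*p^5 - 30*p^4 - 42*p^3 + 15*p^2 - 27*p - 4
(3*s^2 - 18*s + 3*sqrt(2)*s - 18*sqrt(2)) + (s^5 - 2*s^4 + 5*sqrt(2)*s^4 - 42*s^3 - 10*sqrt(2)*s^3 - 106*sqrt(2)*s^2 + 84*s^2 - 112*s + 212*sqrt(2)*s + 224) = s^5 - 2*s^4 + 5*sqrt(2)*s^4 - 42*s^3 - 10*sqrt(2)*s^3 - 106*sqrt(2)*s^2 + 87*s^2 - 130*s + 215*sqrt(2)*s - 18*sqrt(2) + 224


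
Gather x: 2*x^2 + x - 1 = 2*x^2 + x - 1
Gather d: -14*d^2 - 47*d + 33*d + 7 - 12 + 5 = -14*d^2 - 14*d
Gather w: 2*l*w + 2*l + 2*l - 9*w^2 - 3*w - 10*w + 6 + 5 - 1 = 4*l - 9*w^2 + w*(2*l - 13) + 10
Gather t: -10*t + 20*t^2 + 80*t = 20*t^2 + 70*t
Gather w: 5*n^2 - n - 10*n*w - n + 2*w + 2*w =5*n^2 - 2*n + w*(4 - 10*n)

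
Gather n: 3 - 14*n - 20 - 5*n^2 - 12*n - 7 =-5*n^2 - 26*n - 24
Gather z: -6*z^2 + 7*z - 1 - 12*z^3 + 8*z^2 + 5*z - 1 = -12*z^3 + 2*z^2 + 12*z - 2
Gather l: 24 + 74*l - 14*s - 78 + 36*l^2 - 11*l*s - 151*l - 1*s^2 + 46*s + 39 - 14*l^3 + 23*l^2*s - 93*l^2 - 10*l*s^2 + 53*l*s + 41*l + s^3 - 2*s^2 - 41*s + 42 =-14*l^3 + l^2*(23*s - 57) + l*(-10*s^2 + 42*s - 36) + s^3 - 3*s^2 - 9*s + 27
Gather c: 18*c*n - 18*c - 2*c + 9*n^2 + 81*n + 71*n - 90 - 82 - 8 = c*(18*n - 20) + 9*n^2 + 152*n - 180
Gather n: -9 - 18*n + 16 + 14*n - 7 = -4*n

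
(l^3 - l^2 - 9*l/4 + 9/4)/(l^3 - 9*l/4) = (l - 1)/l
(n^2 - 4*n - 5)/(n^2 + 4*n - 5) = (n^2 - 4*n - 5)/(n^2 + 4*n - 5)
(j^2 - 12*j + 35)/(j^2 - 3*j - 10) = (j - 7)/(j + 2)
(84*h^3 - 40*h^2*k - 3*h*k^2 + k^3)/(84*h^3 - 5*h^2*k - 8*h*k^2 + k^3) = (12*h^2 - 4*h*k - k^2)/(12*h^2 + h*k - k^2)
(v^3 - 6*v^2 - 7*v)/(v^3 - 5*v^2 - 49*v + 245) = v*(v + 1)/(v^2 + 2*v - 35)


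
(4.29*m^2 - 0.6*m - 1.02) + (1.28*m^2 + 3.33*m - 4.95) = 5.57*m^2 + 2.73*m - 5.97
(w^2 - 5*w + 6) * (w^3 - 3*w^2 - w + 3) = w^5 - 8*w^4 + 20*w^3 - 10*w^2 - 21*w + 18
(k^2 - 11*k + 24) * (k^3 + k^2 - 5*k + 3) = k^5 - 10*k^4 + 8*k^3 + 82*k^2 - 153*k + 72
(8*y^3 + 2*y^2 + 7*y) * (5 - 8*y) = -64*y^4 + 24*y^3 - 46*y^2 + 35*y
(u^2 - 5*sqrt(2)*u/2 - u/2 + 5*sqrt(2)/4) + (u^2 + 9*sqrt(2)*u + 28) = 2*u^2 - u/2 + 13*sqrt(2)*u/2 + 5*sqrt(2)/4 + 28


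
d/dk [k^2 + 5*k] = 2*k + 5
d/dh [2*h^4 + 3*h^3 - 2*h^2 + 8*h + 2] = 8*h^3 + 9*h^2 - 4*h + 8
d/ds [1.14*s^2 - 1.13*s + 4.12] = 2.28*s - 1.13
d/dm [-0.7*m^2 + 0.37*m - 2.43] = 0.37 - 1.4*m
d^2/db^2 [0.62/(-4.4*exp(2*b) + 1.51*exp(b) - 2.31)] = (-0.62*(8.8*exp(b) - 1.51)*(17.6*exp(b) - 3.02)*exp(b) + (10.912*exp(b) - 0.9362)*(4.4*exp(2*b) - 1.51*exp(b) + 2.31))*exp(b)/(4.4*exp(2*b) - 1.51*exp(b) + 2.31)^3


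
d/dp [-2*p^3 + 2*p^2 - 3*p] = -6*p^2 + 4*p - 3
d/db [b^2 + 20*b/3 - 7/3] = 2*b + 20/3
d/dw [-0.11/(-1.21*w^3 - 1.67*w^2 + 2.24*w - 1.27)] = (-0.3993*w^2 - 0.3674*w + 0.2464)/(1.21*w^3 + 1.67*w^2 - 2.24*w + 1.27)^2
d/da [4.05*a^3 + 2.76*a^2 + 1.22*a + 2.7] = 12.15*a^2 + 5.52*a + 1.22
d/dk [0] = 0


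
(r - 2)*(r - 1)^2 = r^3 - 4*r^2 + 5*r - 2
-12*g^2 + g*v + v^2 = (-3*g + v)*(4*g + v)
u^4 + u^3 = u^3*(u + 1)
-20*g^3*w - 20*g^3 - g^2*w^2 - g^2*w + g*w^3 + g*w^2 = (-5*g + w)*(4*g + w)*(g*w + g)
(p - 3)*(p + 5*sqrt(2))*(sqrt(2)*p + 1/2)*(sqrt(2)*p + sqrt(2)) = 2*p^4 - 4*p^3 + 21*sqrt(2)*p^3/2 - 21*sqrt(2)*p^2 - p^2 - 63*sqrt(2)*p/2 - 10*p - 15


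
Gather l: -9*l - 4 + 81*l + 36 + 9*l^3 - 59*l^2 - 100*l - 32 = 9*l^3 - 59*l^2 - 28*l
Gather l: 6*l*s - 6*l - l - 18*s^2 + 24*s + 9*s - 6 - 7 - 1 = l*(6*s - 7) - 18*s^2 + 33*s - 14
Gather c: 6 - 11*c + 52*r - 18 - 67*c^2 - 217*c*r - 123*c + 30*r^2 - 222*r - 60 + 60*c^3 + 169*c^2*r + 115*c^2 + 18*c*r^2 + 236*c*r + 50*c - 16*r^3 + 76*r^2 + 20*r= 60*c^3 + c^2*(169*r + 48) + c*(18*r^2 + 19*r - 84) - 16*r^3 + 106*r^2 - 150*r - 72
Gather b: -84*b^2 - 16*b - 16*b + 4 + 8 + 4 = -84*b^2 - 32*b + 16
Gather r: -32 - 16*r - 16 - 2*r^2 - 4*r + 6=-2*r^2 - 20*r - 42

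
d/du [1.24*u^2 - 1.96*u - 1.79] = 2.48*u - 1.96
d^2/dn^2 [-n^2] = -2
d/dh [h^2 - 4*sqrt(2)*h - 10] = 2*h - 4*sqrt(2)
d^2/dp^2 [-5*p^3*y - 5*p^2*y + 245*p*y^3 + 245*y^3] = 10*y*(-3*p - 1)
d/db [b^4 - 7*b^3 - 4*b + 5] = 4*b^3 - 21*b^2 - 4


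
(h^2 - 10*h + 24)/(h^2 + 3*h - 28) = (h - 6)/(h + 7)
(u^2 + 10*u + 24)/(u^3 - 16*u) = (u + 6)/(u*(u - 4))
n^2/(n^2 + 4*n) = n/(n + 4)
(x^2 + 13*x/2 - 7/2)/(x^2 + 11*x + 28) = (x - 1/2)/(x + 4)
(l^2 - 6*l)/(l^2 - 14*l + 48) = l/(l - 8)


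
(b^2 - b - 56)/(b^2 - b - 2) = (-b^2 + b + 56)/(-b^2 + b + 2)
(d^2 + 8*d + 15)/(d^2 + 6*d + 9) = (d + 5)/(d + 3)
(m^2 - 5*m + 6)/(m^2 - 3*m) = (m - 2)/m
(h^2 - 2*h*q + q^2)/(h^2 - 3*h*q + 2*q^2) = (-h + q)/(-h + 2*q)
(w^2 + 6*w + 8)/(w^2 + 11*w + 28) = (w + 2)/(w + 7)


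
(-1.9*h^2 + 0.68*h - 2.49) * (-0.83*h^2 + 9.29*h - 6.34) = 1.577*h^4 - 18.2154*h^3 + 20.4299*h^2 - 27.4433*h + 15.7866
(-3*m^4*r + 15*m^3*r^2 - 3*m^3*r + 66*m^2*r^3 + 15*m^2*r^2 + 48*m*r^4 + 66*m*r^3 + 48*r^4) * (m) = -3*m^5*r + 15*m^4*r^2 - 3*m^4*r + 66*m^3*r^3 + 15*m^3*r^2 + 48*m^2*r^4 + 66*m^2*r^3 + 48*m*r^4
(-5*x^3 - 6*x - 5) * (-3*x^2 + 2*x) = 15*x^5 - 10*x^4 + 18*x^3 + 3*x^2 - 10*x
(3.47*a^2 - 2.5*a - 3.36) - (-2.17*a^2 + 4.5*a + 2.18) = 5.64*a^2 - 7.0*a - 5.54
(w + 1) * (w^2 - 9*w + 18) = w^3 - 8*w^2 + 9*w + 18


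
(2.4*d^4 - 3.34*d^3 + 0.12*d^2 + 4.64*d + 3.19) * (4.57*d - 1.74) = 10.968*d^5 - 19.4398*d^4 + 6.36*d^3 + 20.996*d^2 + 6.5047*d - 5.5506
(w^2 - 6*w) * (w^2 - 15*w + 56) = w^4 - 21*w^3 + 146*w^2 - 336*w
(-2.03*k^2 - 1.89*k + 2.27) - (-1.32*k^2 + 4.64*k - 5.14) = -0.71*k^2 - 6.53*k + 7.41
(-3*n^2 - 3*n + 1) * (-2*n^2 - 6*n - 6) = 6*n^4 + 24*n^3 + 34*n^2 + 12*n - 6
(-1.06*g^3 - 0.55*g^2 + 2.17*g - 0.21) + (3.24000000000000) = -1.06*g^3 - 0.55*g^2 + 2.17*g + 3.03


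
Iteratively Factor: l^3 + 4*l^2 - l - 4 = (l - 1)*(l^2 + 5*l + 4) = (l - 1)*(l + 4)*(l + 1)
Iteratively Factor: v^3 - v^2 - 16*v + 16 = (v - 1)*(v^2 - 16) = (v - 1)*(v + 4)*(v - 4)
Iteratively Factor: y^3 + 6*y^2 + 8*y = (y + 2)*(y^2 + 4*y) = (y + 2)*(y + 4)*(y)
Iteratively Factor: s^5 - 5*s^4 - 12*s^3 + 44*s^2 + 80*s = (s)*(s^4 - 5*s^3 - 12*s^2 + 44*s + 80) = s*(s - 5)*(s^3 - 12*s - 16) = s*(s - 5)*(s + 2)*(s^2 - 2*s - 8) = s*(s - 5)*(s + 2)^2*(s - 4)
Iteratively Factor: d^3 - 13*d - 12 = (d + 1)*(d^2 - d - 12) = (d + 1)*(d + 3)*(d - 4)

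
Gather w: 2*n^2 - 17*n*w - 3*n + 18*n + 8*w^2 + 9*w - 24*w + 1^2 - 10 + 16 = 2*n^2 + 15*n + 8*w^2 + w*(-17*n - 15) + 7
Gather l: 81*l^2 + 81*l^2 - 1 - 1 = 162*l^2 - 2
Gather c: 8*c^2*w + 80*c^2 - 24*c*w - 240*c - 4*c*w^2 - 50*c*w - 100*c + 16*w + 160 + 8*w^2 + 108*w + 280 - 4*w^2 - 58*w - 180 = c^2*(8*w + 80) + c*(-4*w^2 - 74*w - 340) + 4*w^2 + 66*w + 260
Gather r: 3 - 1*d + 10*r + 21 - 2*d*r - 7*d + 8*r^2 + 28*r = -8*d + 8*r^2 + r*(38 - 2*d) + 24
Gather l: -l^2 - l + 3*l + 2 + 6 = -l^2 + 2*l + 8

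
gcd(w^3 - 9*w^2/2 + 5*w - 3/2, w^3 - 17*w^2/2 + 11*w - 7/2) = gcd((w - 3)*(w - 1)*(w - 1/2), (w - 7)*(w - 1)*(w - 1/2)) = w^2 - 3*w/2 + 1/2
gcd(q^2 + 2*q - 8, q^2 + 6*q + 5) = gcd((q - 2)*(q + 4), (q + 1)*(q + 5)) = 1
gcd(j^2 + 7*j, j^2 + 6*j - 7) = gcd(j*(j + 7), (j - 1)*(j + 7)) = j + 7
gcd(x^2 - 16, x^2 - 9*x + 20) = x - 4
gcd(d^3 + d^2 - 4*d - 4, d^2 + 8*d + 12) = d + 2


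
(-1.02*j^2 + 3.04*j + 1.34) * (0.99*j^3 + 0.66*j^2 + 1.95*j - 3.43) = -1.0098*j^5 + 2.3364*j^4 + 1.344*j^3 + 10.311*j^2 - 7.8142*j - 4.5962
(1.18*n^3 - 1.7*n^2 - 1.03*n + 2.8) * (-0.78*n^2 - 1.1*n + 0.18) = -0.9204*n^5 + 0.028*n^4 + 2.8858*n^3 - 1.357*n^2 - 3.2654*n + 0.504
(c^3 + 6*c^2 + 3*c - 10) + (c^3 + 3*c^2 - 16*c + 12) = 2*c^3 + 9*c^2 - 13*c + 2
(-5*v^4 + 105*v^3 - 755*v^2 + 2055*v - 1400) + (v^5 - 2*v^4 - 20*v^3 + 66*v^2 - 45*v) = v^5 - 7*v^4 + 85*v^3 - 689*v^2 + 2010*v - 1400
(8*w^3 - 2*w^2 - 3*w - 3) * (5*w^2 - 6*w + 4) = 40*w^5 - 58*w^4 + 29*w^3 - 5*w^2 + 6*w - 12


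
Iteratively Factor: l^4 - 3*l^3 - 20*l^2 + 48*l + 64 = (l - 4)*(l^3 + l^2 - 16*l - 16) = (l - 4)^2*(l^2 + 5*l + 4) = (l - 4)^2*(l + 1)*(l + 4)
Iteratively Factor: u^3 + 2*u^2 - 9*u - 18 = (u + 2)*(u^2 - 9) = (u - 3)*(u + 2)*(u + 3)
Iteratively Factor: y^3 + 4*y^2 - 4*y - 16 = (y - 2)*(y^2 + 6*y + 8) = (y - 2)*(y + 2)*(y + 4)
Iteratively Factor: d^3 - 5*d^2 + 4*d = (d - 1)*(d^2 - 4*d) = d*(d - 1)*(d - 4)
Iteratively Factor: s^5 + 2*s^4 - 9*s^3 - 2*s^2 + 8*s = (s + 1)*(s^4 + s^3 - 10*s^2 + 8*s) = s*(s + 1)*(s^3 + s^2 - 10*s + 8) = s*(s - 2)*(s + 1)*(s^2 + 3*s - 4) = s*(s - 2)*(s - 1)*(s + 1)*(s + 4)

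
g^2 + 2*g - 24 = (g - 4)*(g + 6)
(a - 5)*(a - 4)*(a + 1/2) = a^3 - 17*a^2/2 + 31*a/2 + 10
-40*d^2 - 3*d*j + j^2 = (-8*d + j)*(5*d + j)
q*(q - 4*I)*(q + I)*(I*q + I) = I*q^4 + 3*q^3 + I*q^3 + 3*q^2 + 4*I*q^2 + 4*I*q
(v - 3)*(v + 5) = v^2 + 2*v - 15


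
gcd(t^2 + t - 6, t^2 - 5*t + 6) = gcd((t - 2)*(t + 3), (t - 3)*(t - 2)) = t - 2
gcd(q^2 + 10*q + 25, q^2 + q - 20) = q + 5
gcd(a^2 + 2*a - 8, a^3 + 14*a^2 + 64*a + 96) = a + 4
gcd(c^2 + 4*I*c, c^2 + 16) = c + 4*I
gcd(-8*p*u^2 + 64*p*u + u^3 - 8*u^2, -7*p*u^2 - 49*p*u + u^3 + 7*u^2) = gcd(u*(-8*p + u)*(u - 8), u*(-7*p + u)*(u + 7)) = u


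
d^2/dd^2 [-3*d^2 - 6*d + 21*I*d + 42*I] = -6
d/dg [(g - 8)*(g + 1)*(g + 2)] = 3*g^2 - 10*g - 22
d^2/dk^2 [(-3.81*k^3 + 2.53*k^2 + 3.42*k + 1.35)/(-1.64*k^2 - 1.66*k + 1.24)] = (1.4210854715202e-14*k^5 + 7.105427357601e-15*k^4 + 31.872184*k^3 - 99.710832*k^2 - 28.631376*k - 34.790552)/(4.410944*k^6 + 13.394208*k^5 + 3.55224*k^4 - 15.68036*k^3 - 2.68584*k^2 + 7.657248*k - 1.906624)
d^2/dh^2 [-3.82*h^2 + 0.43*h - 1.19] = -7.64000000000000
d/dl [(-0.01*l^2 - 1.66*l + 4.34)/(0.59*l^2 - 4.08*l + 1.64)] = (1.0202*l^2 - 5.154*l + 14.9848)/(0.3481*l^4 - 4.8144*l^3 + 18.5816*l^2 - 13.3824*l + 2.6896)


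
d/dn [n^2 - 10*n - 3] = 2*n - 10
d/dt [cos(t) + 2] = -sin(t)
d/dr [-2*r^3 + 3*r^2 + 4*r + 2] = -6*r^2 + 6*r + 4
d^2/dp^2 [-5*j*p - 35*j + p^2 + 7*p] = 2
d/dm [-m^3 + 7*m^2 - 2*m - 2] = -3*m^2 + 14*m - 2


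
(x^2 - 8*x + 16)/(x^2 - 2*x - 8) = (x - 4)/(x + 2)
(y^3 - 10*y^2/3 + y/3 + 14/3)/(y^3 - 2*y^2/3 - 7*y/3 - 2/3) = (3*y - 7)/(3*y + 1)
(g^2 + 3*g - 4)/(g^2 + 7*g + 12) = (g - 1)/(g + 3)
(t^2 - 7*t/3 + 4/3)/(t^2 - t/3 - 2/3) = (3*t - 4)/(3*t + 2)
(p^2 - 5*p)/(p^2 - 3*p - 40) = p*(5 - p)/(-p^2 + 3*p + 40)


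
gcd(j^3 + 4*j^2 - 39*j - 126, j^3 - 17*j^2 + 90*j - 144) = j - 6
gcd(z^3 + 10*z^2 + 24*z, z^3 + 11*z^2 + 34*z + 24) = z^2 + 10*z + 24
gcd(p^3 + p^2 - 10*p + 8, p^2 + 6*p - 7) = p - 1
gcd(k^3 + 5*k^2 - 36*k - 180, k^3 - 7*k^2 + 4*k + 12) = k - 6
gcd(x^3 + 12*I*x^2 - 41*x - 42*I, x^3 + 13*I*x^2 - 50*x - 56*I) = x^2 + 9*I*x - 14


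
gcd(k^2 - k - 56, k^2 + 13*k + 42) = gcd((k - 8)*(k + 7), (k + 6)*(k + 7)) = k + 7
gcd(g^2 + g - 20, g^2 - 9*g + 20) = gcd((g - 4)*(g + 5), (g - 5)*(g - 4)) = g - 4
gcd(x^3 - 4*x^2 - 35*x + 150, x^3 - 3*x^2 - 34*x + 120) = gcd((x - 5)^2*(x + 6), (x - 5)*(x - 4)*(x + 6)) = x^2 + x - 30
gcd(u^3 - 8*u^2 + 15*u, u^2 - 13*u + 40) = u - 5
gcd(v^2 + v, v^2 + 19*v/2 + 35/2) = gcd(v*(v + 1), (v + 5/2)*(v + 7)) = 1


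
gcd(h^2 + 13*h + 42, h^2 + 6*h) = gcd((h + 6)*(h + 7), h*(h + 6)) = h + 6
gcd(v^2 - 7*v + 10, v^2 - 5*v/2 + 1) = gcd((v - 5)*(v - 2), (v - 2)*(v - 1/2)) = v - 2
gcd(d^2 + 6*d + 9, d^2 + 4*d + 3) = d + 3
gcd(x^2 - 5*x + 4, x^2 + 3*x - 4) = x - 1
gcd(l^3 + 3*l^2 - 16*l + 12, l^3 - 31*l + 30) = l^2 + 5*l - 6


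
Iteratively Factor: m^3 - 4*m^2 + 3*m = (m - 1)*(m^2 - 3*m) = m*(m - 1)*(m - 3)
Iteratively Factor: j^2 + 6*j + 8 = (j + 4)*(j + 2)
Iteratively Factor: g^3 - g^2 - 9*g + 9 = (g - 1)*(g^2 - 9) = (g - 1)*(g + 3)*(g - 3)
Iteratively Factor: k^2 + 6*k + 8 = (k + 4)*(k + 2)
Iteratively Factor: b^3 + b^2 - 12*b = (b)*(b^2 + b - 12) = b*(b - 3)*(b + 4)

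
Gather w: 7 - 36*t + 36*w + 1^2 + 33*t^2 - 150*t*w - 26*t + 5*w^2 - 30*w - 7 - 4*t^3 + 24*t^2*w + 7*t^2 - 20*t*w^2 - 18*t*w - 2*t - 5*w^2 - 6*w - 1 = -4*t^3 + 40*t^2 - 20*t*w^2 - 64*t + w*(24*t^2 - 168*t)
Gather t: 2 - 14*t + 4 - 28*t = 6 - 42*t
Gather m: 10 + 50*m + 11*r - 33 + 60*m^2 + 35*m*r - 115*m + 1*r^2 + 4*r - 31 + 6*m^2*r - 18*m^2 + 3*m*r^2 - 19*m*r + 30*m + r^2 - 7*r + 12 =m^2*(6*r + 42) + m*(3*r^2 + 16*r - 35) + 2*r^2 + 8*r - 42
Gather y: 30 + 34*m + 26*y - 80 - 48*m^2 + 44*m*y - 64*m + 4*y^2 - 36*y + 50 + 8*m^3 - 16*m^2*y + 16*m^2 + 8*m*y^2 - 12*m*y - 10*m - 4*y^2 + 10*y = 8*m^3 - 32*m^2 + 8*m*y^2 - 40*m + y*(-16*m^2 + 32*m)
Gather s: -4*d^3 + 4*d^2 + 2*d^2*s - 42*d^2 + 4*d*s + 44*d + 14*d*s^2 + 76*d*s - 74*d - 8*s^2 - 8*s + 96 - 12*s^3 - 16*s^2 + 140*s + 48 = -4*d^3 - 38*d^2 - 30*d - 12*s^3 + s^2*(14*d - 24) + s*(2*d^2 + 80*d + 132) + 144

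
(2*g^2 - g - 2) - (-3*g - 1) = 2*g^2 + 2*g - 1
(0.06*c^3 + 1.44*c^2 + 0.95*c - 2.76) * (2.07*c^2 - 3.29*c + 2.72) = 0.1242*c^5 + 2.7834*c^4 - 2.6079*c^3 - 4.9219*c^2 + 11.6644*c - 7.5072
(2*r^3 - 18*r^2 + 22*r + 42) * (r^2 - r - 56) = 2*r^5 - 20*r^4 - 72*r^3 + 1028*r^2 - 1274*r - 2352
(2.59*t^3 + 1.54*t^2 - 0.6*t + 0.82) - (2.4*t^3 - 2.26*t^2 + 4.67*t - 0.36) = 0.19*t^3 + 3.8*t^2 - 5.27*t + 1.18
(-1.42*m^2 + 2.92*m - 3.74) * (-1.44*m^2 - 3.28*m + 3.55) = 2.0448*m^4 + 0.4528*m^3 - 9.233*m^2 + 22.6332*m - 13.277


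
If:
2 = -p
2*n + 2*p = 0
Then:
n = 2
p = -2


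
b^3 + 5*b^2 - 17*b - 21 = (b - 3)*(b + 1)*(b + 7)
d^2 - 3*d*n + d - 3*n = (d + 1)*(d - 3*n)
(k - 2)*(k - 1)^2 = k^3 - 4*k^2 + 5*k - 2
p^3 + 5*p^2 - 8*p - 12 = (p - 2)*(p + 1)*(p + 6)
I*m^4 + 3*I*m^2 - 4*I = (m + 1)*(m - 2*I)*(m + 2*I)*(I*m - I)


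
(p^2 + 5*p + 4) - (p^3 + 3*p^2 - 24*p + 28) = -p^3 - 2*p^2 + 29*p - 24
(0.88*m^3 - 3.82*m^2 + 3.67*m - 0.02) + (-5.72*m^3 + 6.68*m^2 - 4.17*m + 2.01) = -4.84*m^3 + 2.86*m^2 - 0.5*m + 1.99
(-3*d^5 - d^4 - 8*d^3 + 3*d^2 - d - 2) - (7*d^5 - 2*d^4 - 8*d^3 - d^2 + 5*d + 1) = -10*d^5 + d^4 + 4*d^2 - 6*d - 3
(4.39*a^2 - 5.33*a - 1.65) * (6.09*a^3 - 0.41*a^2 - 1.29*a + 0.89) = 26.7351*a^5 - 34.2596*a^4 - 13.5263*a^3 + 11.4593*a^2 - 2.6152*a - 1.4685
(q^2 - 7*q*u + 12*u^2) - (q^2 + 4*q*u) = -11*q*u + 12*u^2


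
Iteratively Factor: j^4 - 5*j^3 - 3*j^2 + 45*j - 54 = (j - 3)*(j^3 - 2*j^2 - 9*j + 18) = (j - 3)^2*(j^2 + j - 6) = (j - 3)^2*(j - 2)*(j + 3)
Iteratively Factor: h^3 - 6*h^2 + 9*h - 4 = (h - 4)*(h^2 - 2*h + 1) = (h - 4)*(h - 1)*(h - 1)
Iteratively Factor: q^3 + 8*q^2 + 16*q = (q)*(q^2 + 8*q + 16) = q*(q + 4)*(q + 4)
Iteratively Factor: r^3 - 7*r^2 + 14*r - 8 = (r - 2)*(r^2 - 5*r + 4) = (r - 2)*(r - 1)*(r - 4)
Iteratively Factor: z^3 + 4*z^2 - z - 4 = (z - 1)*(z^2 + 5*z + 4) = (z - 1)*(z + 1)*(z + 4)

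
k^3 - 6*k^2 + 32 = (k - 4)^2*(k + 2)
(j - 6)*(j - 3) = j^2 - 9*j + 18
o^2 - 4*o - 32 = (o - 8)*(o + 4)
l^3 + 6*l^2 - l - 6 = (l - 1)*(l + 1)*(l + 6)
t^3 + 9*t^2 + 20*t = t*(t + 4)*(t + 5)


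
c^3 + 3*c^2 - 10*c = c*(c - 2)*(c + 5)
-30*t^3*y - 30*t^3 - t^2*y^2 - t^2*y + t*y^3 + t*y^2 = (-6*t + y)*(5*t + y)*(t*y + t)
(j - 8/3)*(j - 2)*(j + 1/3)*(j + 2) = j^4 - 7*j^3/3 - 44*j^2/9 + 28*j/3 + 32/9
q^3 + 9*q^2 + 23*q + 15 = (q + 1)*(q + 3)*(q + 5)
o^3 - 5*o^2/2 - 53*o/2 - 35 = (o - 7)*(o + 2)*(o + 5/2)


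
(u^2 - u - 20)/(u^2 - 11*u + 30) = (u + 4)/(u - 6)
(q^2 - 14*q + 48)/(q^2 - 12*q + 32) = (q - 6)/(q - 4)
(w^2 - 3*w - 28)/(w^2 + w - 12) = (w - 7)/(w - 3)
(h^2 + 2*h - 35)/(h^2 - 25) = (h + 7)/(h + 5)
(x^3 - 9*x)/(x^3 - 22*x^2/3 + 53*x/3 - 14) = 3*x*(x + 3)/(3*x^2 - 13*x + 14)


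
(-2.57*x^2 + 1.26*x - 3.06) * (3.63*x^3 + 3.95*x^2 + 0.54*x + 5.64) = -9.3291*x^5 - 5.5777*x^4 - 7.5186*x^3 - 25.9014*x^2 + 5.454*x - 17.2584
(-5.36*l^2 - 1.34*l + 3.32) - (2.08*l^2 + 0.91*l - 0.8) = -7.44*l^2 - 2.25*l + 4.12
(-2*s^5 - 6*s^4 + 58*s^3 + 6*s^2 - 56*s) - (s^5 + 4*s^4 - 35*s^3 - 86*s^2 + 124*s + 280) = -3*s^5 - 10*s^4 + 93*s^3 + 92*s^2 - 180*s - 280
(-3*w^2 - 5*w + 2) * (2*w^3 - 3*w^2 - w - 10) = -6*w^5 - w^4 + 22*w^3 + 29*w^2 + 48*w - 20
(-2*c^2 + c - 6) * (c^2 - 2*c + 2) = -2*c^4 + 5*c^3 - 12*c^2 + 14*c - 12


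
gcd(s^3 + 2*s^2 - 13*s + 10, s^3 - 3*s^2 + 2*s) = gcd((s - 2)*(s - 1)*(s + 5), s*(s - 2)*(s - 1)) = s^2 - 3*s + 2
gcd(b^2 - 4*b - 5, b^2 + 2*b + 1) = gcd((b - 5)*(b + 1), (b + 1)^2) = b + 1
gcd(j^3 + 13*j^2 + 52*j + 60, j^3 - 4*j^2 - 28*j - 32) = j + 2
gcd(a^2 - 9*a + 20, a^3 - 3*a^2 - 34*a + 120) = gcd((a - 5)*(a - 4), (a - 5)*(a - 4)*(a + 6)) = a^2 - 9*a + 20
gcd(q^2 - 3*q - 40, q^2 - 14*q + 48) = q - 8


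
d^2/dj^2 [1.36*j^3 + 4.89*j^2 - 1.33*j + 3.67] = 8.16*j + 9.78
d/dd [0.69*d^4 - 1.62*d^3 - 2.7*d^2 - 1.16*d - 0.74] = 2.76*d^3 - 4.86*d^2 - 5.4*d - 1.16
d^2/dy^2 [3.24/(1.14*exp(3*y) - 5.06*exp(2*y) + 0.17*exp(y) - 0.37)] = ((-33.2424*exp(2*y) + 65.5776*exp(y) - 0.5508)*(1.14*exp(3*y) - 5.06*exp(2*y) + 0.17*exp(y) - 0.37) + 3.24*(3.42*exp(2*y) - 10.12*exp(y) + 0.17)*(6.84*exp(2*y) - 20.24*exp(y) + 0.34)*exp(y))*exp(y)/(1.14*exp(3*y) - 5.06*exp(2*y) + 0.17*exp(y) - 0.37)^3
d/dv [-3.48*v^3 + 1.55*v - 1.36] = 1.55 - 10.44*v^2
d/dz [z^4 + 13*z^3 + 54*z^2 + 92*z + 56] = 4*z^3 + 39*z^2 + 108*z + 92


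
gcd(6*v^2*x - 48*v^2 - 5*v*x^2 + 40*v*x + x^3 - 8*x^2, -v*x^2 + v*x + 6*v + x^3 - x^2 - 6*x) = 1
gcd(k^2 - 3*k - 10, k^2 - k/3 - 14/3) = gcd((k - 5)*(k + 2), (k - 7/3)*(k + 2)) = k + 2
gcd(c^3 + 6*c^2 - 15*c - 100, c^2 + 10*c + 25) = c^2 + 10*c + 25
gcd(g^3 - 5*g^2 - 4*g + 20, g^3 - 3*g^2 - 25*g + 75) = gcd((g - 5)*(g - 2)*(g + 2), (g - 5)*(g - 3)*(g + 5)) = g - 5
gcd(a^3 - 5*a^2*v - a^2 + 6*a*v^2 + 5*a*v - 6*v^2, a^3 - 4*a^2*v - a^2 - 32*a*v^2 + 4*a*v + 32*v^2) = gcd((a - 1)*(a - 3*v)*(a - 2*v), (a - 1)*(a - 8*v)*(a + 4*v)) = a - 1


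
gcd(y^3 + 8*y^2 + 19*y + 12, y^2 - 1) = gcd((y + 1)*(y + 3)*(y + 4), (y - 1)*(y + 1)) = y + 1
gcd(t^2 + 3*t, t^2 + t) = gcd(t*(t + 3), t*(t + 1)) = t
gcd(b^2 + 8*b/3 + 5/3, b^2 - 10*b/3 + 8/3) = 1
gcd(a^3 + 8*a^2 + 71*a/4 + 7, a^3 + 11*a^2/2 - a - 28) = a^2 + 15*a/2 + 14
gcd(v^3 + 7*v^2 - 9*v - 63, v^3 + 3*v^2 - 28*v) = v + 7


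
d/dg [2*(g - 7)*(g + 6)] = 4*g - 2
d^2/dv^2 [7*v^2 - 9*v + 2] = 14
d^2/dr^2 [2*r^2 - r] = 4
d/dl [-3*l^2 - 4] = -6*l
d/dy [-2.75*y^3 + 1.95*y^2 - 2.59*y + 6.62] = -8.25*y^2 + 3.9*y - 2.59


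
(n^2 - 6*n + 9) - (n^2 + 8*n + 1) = 8 - 14*n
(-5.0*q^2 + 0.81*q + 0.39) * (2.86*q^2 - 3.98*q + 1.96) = -14.3*q^4 + 22.2166*q^3 - 11.9084*q^2 + 0.0354000000000001*q + 0.7644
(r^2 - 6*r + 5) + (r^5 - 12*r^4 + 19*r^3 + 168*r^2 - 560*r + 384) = r^5 - 12*r^4 + 19*r^3 + 169*r^2 - 566*r + 389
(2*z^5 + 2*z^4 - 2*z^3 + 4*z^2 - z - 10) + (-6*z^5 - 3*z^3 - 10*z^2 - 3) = -4*z^5 + 2*z^4 - 5*z^3 - 6*z^2 - z - 13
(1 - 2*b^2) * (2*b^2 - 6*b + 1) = -4*b^4 + 12*b^3 - 6*b + 1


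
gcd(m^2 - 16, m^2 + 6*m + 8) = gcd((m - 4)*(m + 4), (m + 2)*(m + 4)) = m + 4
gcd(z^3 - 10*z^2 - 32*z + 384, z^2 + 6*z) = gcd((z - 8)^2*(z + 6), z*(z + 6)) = z + 6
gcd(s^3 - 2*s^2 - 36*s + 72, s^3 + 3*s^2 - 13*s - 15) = 1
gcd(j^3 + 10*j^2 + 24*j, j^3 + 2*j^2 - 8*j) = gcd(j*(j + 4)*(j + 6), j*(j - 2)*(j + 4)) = j^2 + 4*j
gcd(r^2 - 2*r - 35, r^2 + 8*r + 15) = r + 5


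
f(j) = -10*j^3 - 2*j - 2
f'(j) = -30*j^2 - 2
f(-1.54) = 37.60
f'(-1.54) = -73.15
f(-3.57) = 460.13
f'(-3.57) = -384.35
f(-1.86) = 66.07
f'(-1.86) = -105.79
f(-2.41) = 142.80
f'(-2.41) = -176.24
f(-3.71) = 516.07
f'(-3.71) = -414.92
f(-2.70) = 200.23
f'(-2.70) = -220.70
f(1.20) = -21.68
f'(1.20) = -45.20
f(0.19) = -2.45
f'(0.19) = -3.08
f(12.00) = -17306.00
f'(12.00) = -4322.00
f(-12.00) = 17302.00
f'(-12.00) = -4322.00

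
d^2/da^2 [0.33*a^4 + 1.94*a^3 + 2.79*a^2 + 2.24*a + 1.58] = 3.96*a^2 + 11.64*a + 5.58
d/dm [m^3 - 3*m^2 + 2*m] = 3*m^2 - 6*m + 2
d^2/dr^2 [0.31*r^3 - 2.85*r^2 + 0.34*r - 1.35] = 1.86*r - 5.7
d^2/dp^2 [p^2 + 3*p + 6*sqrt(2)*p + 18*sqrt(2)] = 2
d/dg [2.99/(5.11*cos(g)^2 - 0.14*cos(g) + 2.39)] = (30.5578*cos(g) - 0.4186)*sin(g)/(5.11*cos(g)^2 - 0.14*cos(g) + 2.39)^2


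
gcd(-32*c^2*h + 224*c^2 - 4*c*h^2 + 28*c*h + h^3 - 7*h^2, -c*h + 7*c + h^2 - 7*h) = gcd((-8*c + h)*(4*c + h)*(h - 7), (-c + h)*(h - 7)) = h - 7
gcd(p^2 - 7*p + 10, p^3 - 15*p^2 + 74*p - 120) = p - 5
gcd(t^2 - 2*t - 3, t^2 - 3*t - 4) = t + 1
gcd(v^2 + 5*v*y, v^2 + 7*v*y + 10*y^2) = v + 5*y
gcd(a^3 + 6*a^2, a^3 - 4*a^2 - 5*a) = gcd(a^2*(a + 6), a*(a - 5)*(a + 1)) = a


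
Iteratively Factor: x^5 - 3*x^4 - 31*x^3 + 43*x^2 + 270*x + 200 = (x + 1)*(x^4 - 4*x^3 - 27*x^2 + 70*x + 200) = (x - 5)*(x + 1)*(x^3 + x^2 - 22*x - 40) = (x - 5)^2*(x + 1)*(x^2 + 6*x + 8) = (x - 5)^2*(x + 1)*(x + 2)*(x + 4)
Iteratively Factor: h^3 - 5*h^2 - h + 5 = (h - 1)*(h^2 - 4*h - 5) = (h - 1)*(h + 1)*(h - 5)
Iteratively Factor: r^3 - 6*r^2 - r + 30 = (r - 5)*(r^2 - r - 6) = (r - 5)*(r - 3)*(r + 2)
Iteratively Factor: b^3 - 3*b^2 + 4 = (b + 1)*(b^2 - 4*b + 4) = (b - 2)*(b + 1)*(b - 2)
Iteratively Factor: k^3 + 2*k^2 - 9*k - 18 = (k + 2)*(k^2 - 9) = (k - 3)*(k + 2)*(k + 3)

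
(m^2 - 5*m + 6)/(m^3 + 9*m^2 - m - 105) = (m - 2)/(m^2 + 12*m + 35)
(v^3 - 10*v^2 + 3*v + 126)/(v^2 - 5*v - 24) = (v^2 - 13*v + 42)/(v - 8)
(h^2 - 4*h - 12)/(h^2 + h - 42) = (h + 2)/(h + 7)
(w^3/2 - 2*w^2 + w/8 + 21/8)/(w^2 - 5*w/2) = (4*w^3 - 16*w^2 + w + 21)/(4*w*(2*w - 5))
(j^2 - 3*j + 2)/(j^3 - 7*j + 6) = 1/(j + 3)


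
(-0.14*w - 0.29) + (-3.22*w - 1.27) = -3.36*w - 1.56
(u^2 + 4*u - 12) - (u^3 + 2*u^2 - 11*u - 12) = -u^3 - u^2 + 15*u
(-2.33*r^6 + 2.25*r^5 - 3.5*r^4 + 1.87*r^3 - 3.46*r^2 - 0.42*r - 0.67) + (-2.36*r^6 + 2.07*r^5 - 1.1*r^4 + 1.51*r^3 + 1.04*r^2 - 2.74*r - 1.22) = -4.69*r^6 + 4.32*r^5 - 4.6*r^4 + 3.38*r^3 - 2.42*r^2 - 3.16*r - 1.89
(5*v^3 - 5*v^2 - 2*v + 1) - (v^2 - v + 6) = 5*v^3 - 6*v^2 - v - 5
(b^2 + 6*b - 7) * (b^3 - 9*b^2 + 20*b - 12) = b^5 - 3*b^4 - 41*b^3 + 171*b^2 - 212*b + 84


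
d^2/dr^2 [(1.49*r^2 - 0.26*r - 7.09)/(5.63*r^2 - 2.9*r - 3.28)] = (32.172072*r^3 - 1183.29651*r^2 + 665.742996*r - 344.10108)/(178.453547*r^6 - 275.76303*r^5 - 169.852596*r^4 + 296.92636*r^3 + 98.954976*r^2 - 93.59808*r - 35.287552)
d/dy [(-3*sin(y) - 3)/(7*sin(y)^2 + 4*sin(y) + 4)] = 21*(sin(y) + 2)*sin(y)*cos(y)/(7*sin(y)^2 + 4*sin(y) + 4)^2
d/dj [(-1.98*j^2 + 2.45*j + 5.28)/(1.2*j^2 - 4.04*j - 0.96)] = (5.0592*j^2 - 8.8704*j + 18.9792)/(1.44*j^4 - 9.696*j^3 + 14.0176*j^2 + 7.7568*j + 0.9216)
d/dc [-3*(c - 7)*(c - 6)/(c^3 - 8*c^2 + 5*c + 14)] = 3*(c^2 - 12*c + 8)/(c^4 - 2*c^3 - 3*c^2 + 4*c + 4)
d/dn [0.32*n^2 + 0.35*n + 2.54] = 0.64*n + 0.35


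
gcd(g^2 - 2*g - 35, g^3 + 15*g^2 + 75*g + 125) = g + 5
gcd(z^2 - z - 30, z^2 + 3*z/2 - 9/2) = 1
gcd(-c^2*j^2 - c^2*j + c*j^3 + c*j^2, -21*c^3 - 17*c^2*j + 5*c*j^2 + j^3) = 1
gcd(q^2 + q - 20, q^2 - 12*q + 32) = q - 4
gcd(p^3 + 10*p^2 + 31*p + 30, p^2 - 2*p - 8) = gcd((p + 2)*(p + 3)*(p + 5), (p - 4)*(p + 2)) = p + 2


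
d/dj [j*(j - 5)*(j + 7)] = 3*j^2 + 4*j - 35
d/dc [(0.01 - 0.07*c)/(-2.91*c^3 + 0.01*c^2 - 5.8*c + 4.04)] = (-0.4074*c^3 + 0.088*c^2 - 0.000199999999999978*c - 0.2248)/(8.4681*c^6 - 0.0582*c^5 + 33.7561*c^4 - 23.6288*c^3 + 33.7208*c^2 - 46.864*c + 16.3216)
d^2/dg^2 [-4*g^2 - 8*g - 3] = -8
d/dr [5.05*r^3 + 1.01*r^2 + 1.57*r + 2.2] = 15.15*r^2 + 2.02*r + 1.57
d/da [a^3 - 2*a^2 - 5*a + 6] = 3*a^2 - 4*a - 5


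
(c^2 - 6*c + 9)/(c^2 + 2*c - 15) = (c - 3)/(c + 5)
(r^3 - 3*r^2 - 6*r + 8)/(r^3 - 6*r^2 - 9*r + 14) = (r - 4)/(r - 7)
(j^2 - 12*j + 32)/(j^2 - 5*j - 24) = (j - 4)/(j + 3)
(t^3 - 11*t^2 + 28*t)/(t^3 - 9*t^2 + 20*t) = (t - 7)/(t - 5)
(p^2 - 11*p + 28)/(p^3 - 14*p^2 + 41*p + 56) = (p - 4)/(p^2 - 7*p - 8)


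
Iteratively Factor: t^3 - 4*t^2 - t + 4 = (t + 1)*(t^2 - 5*t + 4) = (t - 4)*(t + 1)*(t - 1)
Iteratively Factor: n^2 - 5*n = (n - 5)*(n)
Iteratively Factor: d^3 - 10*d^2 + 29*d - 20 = (d - 5)*(d^2 - 5*d + 4) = (d - 5)*(d - 1)*(d - 4)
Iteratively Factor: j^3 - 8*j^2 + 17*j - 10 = (j - 2)*(j^2 - 6*j + 5) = (j - 5)*(j - 2)*(j - 1)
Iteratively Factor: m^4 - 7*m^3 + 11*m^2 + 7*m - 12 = (m + 1)*(m^3 - 8*m^2 + 19*m - 12) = (m - 1)*(m + 1)*(m^2 - 7*m + 12) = (m - 4)*(m - 1)*(m + 1)*(m - 3)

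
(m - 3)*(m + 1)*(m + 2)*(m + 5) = m^4 + 5*m^3 - 7*m^2 - 41*m - 30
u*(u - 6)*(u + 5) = u^3 - u^2 - 30*u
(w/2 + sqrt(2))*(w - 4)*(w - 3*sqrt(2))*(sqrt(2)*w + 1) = sqrt(2)*w^4/2 - 2*sqrt(2)*w^3 - w^3/2 - 13*sqrt(2)*w^2/2 + 2*w^2 - 6*w + 26*sqrt(2)*w + 24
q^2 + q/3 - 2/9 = (q - 1/3)*(q + 2/3)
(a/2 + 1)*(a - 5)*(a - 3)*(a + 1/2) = a^4/2 - 11*a^3/4 - 2*a^2 + 59*a/4 + 15/2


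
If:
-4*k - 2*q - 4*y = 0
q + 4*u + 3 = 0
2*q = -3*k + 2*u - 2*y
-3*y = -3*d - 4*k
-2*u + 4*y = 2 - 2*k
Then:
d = -3/2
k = 1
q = -5/3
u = -1/3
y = -1/6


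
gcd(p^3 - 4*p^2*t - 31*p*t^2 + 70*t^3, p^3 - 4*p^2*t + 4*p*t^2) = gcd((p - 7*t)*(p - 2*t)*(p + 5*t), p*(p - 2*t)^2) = p - 2*t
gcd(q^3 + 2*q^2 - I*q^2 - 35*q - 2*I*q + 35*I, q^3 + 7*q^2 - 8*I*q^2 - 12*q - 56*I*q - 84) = q + 7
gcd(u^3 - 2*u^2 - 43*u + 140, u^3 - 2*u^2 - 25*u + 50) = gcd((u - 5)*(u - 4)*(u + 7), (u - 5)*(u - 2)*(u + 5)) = u - 5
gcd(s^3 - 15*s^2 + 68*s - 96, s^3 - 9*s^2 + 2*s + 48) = s^2 - 11*s + 24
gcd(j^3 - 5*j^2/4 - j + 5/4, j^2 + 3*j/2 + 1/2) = j + 1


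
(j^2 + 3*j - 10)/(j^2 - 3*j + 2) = (j + 5)/(j - 1)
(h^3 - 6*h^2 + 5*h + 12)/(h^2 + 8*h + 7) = (h^2 - 7*h + 12)/(h + 7)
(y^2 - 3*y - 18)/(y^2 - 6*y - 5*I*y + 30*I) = (y + 3)/(y - 5*I)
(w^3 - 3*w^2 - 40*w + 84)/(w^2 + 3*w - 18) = (w^2 - 9*w + 14)/(w - 3)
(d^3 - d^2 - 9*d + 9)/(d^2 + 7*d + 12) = (d^2 - 4*d + 3)/(d + 4)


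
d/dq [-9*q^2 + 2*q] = 2 - 18*q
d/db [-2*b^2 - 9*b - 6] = -4*b - 9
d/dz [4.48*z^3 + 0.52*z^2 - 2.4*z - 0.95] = 13.44*z^2 + 1.04*z - 2.4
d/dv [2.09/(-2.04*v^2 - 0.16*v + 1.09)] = (8.5272*v + 0.3344)/(2.04*v^2 + 0.16*v - 1.09)^2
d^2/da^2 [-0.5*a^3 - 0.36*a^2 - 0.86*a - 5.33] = -3.0*a - 0.72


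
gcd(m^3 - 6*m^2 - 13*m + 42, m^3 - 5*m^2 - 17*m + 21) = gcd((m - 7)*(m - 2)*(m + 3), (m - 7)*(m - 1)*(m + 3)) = m^2 - 4*m - 21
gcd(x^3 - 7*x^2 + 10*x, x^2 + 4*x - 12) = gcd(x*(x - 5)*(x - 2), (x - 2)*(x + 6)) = x - 2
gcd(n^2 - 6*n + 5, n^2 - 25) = n - 5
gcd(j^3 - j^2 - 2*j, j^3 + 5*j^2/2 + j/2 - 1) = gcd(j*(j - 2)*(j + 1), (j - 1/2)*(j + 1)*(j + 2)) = j + 1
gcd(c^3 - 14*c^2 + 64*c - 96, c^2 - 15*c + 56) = 1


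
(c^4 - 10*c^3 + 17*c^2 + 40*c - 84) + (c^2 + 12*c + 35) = c^4 - 10*c^3 + 18*c^2 + 52*c - 49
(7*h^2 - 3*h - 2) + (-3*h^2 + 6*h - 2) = 4*h^2 + 3*h - 4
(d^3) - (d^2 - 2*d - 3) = d^3 - d^2 + 2*d + 3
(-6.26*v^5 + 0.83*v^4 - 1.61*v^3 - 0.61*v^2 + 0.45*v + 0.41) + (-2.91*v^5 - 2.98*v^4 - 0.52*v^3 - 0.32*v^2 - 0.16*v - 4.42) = -9.17*v^5 - 2.15*v^4 - 2.13*v^3 - 0.93*v^2 + 0.29*v - 4.01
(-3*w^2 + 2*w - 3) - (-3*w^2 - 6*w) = 8*w - 3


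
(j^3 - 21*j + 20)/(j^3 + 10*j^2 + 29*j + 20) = (j^2 - 5*j + 4)/(j^2 + 5*j + 4)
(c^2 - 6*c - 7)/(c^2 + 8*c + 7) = (c - 7)/(c + 7)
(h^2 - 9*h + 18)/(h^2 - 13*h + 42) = (h - 3)/(h - 7)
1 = 1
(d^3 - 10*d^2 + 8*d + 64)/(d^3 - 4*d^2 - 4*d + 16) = (d - 8)/(d - 2)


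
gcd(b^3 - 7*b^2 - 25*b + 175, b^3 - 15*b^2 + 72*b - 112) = b - 7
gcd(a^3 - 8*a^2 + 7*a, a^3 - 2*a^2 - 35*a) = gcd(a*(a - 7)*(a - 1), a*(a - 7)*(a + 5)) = a^2 - 7*a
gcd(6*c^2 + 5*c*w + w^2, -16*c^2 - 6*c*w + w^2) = 2*c + w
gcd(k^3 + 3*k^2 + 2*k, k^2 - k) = k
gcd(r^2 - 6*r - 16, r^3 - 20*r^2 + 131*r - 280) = r - 8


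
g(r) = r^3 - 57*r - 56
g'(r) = 3*r^2 - 57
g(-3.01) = 88.30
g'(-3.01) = -29.82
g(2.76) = -192.30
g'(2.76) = -34.15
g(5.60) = -199.58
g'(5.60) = 37.08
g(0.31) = -73.64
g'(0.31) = -56.71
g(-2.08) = 53.56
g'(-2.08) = -44.02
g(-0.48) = -28.75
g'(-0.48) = -56.31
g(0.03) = -57.71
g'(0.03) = -57.00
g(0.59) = -89.42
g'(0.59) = -55.96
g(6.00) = -182.00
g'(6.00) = 51.00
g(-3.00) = 88.00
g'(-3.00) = -30.00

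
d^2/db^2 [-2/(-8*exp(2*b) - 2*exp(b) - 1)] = 4*(4*(8*exp(b) + 1)^2*exp(b) - (16*exp(b) + 1)*(8*exp(2*b) + 2*exp(b) + 1))*exp(b)/(8*exp(2*b) + 2*exp(b) + 1)^3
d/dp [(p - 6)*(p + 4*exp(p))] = p + (p - 6)*(4*exp(p) + 1) + 4*exp(p)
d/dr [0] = 0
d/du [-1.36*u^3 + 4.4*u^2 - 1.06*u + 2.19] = -4.08*u^2 + 8.8*u - 1.06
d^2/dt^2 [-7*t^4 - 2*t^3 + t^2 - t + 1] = -84*t^2 - 12*t + 2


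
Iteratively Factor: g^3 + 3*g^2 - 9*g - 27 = (g + 3)*(g^2 - 9) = (g + 3)^2*(g - 3)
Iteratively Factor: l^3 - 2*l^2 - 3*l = (l + 1)*(l^2 - 3*l) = (l - 3)*(l + 1)*(l)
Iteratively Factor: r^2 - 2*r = (r)*(r - 2)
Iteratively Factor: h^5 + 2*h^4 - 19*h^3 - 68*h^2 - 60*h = (h)*(h^4 + 2*h^3 - 19*h^2 - 68*h - 60) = h*(h + 3)*(h^3 - h^2 - 16*h - 20) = h*(h + 2)*(h + 3)*(h^2 - 3*h - 10) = h*(h + 2)^2*(h + 3)*(h - 5)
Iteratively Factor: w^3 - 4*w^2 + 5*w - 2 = (w - 1)*(w^2 - 3*w + 2) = (w - 1)^2*(w - 2)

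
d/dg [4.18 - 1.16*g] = -1.16000000000000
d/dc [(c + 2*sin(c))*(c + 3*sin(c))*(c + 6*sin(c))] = 11*c^2*cos(c) + 3*c^2 + 22*c*sin(c) + 36*c*sin(2*c) + 108*sin(c)^2*cos(c) + 36*sin(c)^2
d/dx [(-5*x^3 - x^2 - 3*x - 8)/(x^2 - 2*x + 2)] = (-5*x^4 + 20*x^3 - 25*x^2 + 12*x - 22)/(x^4 - 4*x^3 + 8*x^2 - 8*x + 4)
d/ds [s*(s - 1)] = 2*s - 1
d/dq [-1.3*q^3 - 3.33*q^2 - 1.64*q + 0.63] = -3.9*q^2 - 6.66*q - 1.64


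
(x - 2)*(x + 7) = x^2 + 5*x - 14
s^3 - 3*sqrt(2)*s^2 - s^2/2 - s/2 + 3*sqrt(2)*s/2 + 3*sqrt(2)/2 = (s - 1)*(s + 1/2)*(s - 3*sqrt(2))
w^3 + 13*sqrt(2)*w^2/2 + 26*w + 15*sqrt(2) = (w + sqrt(2))*(w + 5*sqrt(2)/2)*(w + 3*sqrt(2))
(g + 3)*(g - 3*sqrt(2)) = g^2 - 3*sqrt(2)*g + 3*g - 9*sqrt(2)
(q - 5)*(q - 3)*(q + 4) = q^3 - 4*q^2 - 17*q + 60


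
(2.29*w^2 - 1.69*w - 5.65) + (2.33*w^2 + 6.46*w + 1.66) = 4.62*w^2 + 4.77*w - 3.99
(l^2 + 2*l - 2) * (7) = 7*l^2 + 14*l - 14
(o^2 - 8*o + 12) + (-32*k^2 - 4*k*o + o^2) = -32*k^2 - 4*k*o + 2*o^2 - 8*o + 12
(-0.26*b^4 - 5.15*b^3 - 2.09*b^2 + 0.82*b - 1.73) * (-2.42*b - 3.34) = 0.6292*b^5 + 13.3314*b^4 + 22.2588*b^3 + 4.9962*b^2 + 1.4478*b + 5.7782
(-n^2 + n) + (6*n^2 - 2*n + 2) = 5*n^2 - n + 2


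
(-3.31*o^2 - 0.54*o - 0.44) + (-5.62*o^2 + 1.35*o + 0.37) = -8.93*o^2 + 0.81*o - 0.07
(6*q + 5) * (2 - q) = -6*q^2 + 7*q + 10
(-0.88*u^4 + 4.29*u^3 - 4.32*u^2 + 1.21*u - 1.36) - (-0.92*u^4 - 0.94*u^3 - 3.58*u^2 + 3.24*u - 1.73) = 0.04*u^4 + 5.23*u^3 - 0.74*u^2 - 2.03*u + 0.37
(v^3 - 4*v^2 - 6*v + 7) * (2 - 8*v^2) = -8*v^5 + 32*v^4 + 50*v^3 - 64*v^2 - 12*v + 14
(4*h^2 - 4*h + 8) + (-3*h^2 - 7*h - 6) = h^2 - 11*h + 2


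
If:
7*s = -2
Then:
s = -2/7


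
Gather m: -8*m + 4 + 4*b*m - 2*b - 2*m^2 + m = -2*b - 2*m^2 + m*(4*b - 7) + 4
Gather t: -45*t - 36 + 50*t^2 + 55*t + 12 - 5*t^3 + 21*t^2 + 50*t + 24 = -5*t^3 + 71*t^2 + 60*t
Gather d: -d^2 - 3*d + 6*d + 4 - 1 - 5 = -d^2 + 3*d - 2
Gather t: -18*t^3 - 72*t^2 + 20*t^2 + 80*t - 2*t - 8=-18*t^3 - 52*t^2 + 78*t - 8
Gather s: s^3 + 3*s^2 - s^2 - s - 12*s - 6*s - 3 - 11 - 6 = s^3 + 2*s^2 - 19*s - 20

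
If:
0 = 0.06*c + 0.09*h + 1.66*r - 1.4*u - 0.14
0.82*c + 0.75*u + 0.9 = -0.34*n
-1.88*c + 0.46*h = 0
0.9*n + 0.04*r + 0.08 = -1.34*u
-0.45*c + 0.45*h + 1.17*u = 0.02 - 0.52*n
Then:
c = 27.87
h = 113.90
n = 157.67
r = -94.09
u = -103.15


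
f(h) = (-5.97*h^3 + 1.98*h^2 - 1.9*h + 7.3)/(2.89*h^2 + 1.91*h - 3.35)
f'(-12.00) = -2.02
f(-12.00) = 27.27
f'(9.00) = -2.03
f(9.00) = -16.95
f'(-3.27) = -0.57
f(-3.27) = 11.43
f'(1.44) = -2.96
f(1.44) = -1.70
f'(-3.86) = -1.22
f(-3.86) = 11.98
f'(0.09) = -1.21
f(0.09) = -2.26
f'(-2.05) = 12.14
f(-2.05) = 14.54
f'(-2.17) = 7.74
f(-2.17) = 13.37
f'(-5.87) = -1.82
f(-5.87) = 15.22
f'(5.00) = -1.98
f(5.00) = -8.91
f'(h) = (-5.78*h - 1.91)*(-5.97*h^3 + 1.98*h^2 - 1.9*h + 7.3)/(2.89*h^2 + 1.91*h - 3.35)^2 + (-17.91*h^2 + 3.96*h - 1.9)/(2.89*h^2 + 1.91*h - 3.35)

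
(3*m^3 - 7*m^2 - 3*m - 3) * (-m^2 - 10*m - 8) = -3*m^5 - 23*m^4 + 49*m^3 + 89*m^2 + 54*m + 24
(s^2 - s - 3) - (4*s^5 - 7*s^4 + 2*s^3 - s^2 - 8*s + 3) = -4*s^5 + 7*s^4 - 2*s^3 + 2*s^2 + 7*s - 6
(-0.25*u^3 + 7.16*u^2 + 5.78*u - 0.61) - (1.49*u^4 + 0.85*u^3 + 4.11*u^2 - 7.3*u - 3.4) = -1.49*u^4 - 1.1*u^3 + 3.05*u^2 + 13.08*u + 2.79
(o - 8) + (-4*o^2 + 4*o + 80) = -4*o^2 + 5*o + 72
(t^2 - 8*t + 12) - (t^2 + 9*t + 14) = -17*t - 2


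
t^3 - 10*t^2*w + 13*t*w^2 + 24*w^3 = (t - 8*w)*(t - 3*w)*(t + w)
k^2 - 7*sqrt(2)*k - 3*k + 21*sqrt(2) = (k - 3)*(k - 7*sqrt(2))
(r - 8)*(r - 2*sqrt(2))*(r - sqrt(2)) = r^3 - 8*r^2 - 3*sqrt(2)*r^2 + 4*r + 24*sqrt(2)*r - 32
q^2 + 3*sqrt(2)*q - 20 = (q - 2*sqrt(2))*(q + 5*sqrt(2))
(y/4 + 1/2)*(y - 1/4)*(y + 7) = y^3/4 + 35*y^2/16 + 47*y/16 - 7/8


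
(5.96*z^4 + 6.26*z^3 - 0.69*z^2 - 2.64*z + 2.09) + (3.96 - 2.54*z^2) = 5.96*z^4 + 6.26*z^3 - 3.23*z^2 - 2.64*z + 6.05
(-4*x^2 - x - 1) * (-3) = 12*x^2 + 3*x + 3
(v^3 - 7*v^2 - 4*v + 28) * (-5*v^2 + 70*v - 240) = -5*v^5 + 105*v^4 - 710*v^3 + 1260*v^2 + 2920*v - 6720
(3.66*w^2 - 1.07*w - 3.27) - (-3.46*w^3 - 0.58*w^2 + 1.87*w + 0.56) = 3.46*w^3 + 4.24*w^2 - 2.94*w - 3.83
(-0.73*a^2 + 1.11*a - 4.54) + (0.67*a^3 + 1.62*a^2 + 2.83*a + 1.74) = 0.67*a^3 + 0.89*a^2 + 3.94*a - 2.8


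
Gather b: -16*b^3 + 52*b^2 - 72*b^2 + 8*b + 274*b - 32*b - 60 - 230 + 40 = -16*b^3 - 20*b^2 + 250*b - 250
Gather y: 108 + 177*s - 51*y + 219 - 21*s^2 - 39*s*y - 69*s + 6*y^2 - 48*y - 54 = -21*s^2 + 108*s + 6*y^2 + y*(-39*s - 99) + 273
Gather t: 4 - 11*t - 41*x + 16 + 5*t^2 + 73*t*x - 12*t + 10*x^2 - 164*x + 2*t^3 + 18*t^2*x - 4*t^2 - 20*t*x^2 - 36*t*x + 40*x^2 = 2*t^3 + t^2*(18*x + 1) + t*(-20*x^2 + 37*x - 23) + 50*x^2 - 205*x + 20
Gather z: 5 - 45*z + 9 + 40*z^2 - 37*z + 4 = 40*z^2 - 82*z + 18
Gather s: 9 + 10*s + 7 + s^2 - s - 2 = s^2 + 9*s + 14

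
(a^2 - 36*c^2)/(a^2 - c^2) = (a^2 - 36*c^2)/(a^2 - c^2)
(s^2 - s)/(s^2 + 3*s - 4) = s/(s + 4)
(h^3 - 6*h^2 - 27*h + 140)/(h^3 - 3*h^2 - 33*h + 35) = (h - 4)/(h - 1)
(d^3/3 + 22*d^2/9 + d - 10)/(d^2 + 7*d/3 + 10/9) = (3*d^3 + 22*d^2 + 9*d - 90)/(9*d^2 + 21*d + 10)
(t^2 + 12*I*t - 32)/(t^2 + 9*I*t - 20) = (t + 8*I)/(t + 5*I)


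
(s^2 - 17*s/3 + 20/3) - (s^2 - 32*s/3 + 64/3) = 5*s - 44/3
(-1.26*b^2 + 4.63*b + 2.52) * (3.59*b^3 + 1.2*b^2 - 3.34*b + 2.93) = -4.5234*b^5 + 15.1097*b^4 + 18.8112*b^3 - 16.132*b^2 + 5.1491*b + 7.3836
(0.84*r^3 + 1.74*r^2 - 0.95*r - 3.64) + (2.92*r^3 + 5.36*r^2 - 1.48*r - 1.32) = 3.76*r^3 + 7.1*r^2 - 2.43*r - 4.96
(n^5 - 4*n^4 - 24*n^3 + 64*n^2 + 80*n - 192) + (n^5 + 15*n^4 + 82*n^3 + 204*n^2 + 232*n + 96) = 2*n^5 + 11*n^4 + 58*n^3 + 268*n^2 + 312*n - 96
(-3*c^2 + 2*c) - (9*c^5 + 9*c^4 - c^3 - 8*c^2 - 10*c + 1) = -9*c^5 - 9*c^4 + c^3 + 5*c^2 + 12*c - 1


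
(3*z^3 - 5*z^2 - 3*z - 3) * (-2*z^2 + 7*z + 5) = -6*z^5 + 31*z^4 - 14*z^3 - 40*z^2 - 36*z - 15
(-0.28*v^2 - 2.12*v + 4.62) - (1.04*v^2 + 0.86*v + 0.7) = -1.32*v^2 - 2.98*v + 3.92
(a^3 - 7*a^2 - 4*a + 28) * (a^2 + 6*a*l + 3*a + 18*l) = a^5 + 6*a^4*l - 4*a^4 - 24*a^3*l - 25*a^3 - 150*a^2*l + 16*a^2 + 96*a*l + 84*a + 504*l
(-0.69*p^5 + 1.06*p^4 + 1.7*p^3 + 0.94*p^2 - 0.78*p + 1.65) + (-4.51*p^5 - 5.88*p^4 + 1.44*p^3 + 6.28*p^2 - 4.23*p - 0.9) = -5.2*p^5 - 4.82*p^4 + 3.14*p^3 + 7.22*p^2 - 5.01*p + 0.75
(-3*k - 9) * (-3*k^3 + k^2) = 9*k^4 + 24*k^3 - 9*k^2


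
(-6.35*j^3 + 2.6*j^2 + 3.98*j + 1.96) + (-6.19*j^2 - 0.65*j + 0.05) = -6.35*j^3 - 3.59*j^2 + 3.33*j + 2.01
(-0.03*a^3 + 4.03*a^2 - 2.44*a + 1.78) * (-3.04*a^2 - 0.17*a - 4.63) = 0.0912*a^5 - 12.2461*a^4 + 6.8714*a^3 - 23.6553*a^2 + 10.9946*a - 8.2414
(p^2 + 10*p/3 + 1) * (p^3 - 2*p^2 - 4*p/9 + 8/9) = p^5 + 4*p^4/3 - 55*p^3/9 - 70*p^2/27 + 68*p/27 + 8/9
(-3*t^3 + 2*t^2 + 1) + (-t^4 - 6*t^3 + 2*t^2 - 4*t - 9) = -t^4 - 9*t^3 + 4*t^2 - 4*t - 8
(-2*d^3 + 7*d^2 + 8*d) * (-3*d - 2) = 6*d^4 - 17*d^3 - 38*d^2 - 16*d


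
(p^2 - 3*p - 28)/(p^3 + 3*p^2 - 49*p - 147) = (p + 4)/(p^2 + 10*p + 21)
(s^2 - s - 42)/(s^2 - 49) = (s + 6)/(s + 7)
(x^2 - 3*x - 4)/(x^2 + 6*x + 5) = (x - 4)/(x + 5)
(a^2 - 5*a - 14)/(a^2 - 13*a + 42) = (a + 2)/(a - 6)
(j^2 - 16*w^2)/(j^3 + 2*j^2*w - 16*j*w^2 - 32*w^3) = 1/(j + 2*w)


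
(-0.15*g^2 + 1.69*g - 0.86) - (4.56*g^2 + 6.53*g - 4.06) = -4.71*g^2 - 4.84*g + 3.2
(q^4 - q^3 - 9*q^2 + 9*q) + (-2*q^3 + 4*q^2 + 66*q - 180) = q^4 - 3*q^3 - 5*q^2 + 75*q - 180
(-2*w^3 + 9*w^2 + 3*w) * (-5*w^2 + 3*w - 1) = 10*w^5 - 51*w^4 + 14*w^3 - 3*w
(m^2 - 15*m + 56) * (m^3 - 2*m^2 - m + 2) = m^5 - 17*m^4 + 85*m^3 - 95*m^2 - 86*m + 112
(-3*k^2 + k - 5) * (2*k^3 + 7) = -6*k^5 + 2*k^4 - 10*k^3 - 21*k^2 + 7*k - 35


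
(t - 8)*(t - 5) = t^2 - 13*t + 40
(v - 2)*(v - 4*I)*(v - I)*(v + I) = v^4 - 2*v^3 - 4*I*v^3 + v^2 + 8*I*v^2 - 2*v - 4*I*v + 8*I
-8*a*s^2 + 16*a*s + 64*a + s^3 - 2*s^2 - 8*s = (-8*a + s)*(s - 4)*(s + 2)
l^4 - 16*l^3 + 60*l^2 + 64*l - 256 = (l - 8)^2*(l - 2)*(l + 2)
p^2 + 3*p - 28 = (p - 4)*(p + 7)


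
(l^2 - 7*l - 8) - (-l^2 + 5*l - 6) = 2*l^2 - 12*l - 2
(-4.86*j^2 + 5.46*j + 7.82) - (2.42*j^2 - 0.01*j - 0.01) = -7.28*j^2 + 5.47*j + 7.83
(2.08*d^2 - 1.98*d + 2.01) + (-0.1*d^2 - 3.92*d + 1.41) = 1.98*d^2 - 5.9*d + 3.42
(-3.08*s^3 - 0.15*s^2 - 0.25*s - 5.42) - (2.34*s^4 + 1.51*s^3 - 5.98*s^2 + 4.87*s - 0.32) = -2.34*s^4 - 4.59*s^3 + 5.83*s^2 - 5.12*s - 5.1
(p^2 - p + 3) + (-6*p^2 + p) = 3 - 5*p^2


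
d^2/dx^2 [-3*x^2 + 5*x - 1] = -6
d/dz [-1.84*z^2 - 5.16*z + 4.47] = -3.68*z - 5.16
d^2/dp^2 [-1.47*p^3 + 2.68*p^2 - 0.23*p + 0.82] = 5.36 - 8.82*p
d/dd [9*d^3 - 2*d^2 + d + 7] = 27*d^2 - 4*d + 1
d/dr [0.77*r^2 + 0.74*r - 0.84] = 1.54*r + 0.74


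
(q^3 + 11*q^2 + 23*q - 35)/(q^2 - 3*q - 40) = (q^2 + 6*q - 7)/(q - 8)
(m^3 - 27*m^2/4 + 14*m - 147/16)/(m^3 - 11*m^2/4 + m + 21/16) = (2*m - 7)/(2*m + 1)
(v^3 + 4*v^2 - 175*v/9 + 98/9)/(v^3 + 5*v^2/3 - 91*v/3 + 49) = (v - 2/3)/(v - 3)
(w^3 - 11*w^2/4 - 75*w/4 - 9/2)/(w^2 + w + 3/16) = 4*(w^2 - 3*w - 18)/(4*w + 3)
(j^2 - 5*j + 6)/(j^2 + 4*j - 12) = (j - 3)/(j + 6)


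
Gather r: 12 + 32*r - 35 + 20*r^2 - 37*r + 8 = 20*r^2 - 5*r - 15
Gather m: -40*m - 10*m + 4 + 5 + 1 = 10 - 50*m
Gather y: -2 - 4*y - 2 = -4*y - 4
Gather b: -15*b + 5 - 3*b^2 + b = -3*b^2 - 14*b + 5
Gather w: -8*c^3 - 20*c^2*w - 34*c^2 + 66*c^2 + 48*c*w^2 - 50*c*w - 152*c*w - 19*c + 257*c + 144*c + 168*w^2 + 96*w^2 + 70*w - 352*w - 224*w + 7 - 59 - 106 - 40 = -8*c^3 + 32*c^2 + 382*c + w^2*(48*c + 264) + w*(-20*c^2 - 202*c - 506) - 198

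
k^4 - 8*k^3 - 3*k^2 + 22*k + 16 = (k - 8)*(k - 2)*(k + 1)^2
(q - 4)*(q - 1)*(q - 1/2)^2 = q^4 - 6*q^3 + 37*q^2/4 - 21*q/4 + 1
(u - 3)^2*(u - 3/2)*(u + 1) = u^4 - 13*u^3/2 + 21*u^2/2 + 9*u/2 - 27/2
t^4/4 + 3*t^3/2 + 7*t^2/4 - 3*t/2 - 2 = (t/4 + 1)*(t - 1)*(t + 1)*(t + 2)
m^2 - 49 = (m - 7)*(m + 7)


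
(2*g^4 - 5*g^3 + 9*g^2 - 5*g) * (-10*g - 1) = -20*g^5 + 48*g^4 - 85*g^3 + 41*g^2 + 5*g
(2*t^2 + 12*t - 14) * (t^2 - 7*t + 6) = 2*t^4 - 2*t^3 - 86*t^2 + 170*t - 84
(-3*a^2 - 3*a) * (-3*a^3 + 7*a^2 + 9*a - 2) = 9*a^5 - 12*a^4 - 48*a^3 - 21*a^2 + 6*a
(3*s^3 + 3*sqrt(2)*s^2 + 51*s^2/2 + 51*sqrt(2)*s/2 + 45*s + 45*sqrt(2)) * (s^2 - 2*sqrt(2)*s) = 3*s^5 - 3*sqrt(2)*s^4 + 51*s^4/2 - 51*sqrt(2)*s^3/2 + 33*s^3 - 102*s^2 - 45*sqrt(2)*s^2 - 180*s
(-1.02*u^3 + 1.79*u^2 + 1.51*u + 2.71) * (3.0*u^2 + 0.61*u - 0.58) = -3.06*u^5 + 4.7478*u^4 + 6.2135*u^3 + 8.0129*u^2 + 0.7773*u - 1.5718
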